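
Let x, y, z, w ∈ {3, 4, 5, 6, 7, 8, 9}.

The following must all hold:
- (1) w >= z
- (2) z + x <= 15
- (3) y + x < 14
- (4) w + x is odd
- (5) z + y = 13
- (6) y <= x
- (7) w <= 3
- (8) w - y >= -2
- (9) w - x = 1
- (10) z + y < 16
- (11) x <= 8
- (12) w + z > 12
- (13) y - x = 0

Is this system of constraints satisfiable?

From constraints 1 and 7: z ≤ w ≤ 3. From constraints 6 and 11: y ≤ x ≤ 8. Hence z + y ≤ 11. But constraint 5 requires z + y = 13, and 13 > 11. Contradiction.

Unsatisfiable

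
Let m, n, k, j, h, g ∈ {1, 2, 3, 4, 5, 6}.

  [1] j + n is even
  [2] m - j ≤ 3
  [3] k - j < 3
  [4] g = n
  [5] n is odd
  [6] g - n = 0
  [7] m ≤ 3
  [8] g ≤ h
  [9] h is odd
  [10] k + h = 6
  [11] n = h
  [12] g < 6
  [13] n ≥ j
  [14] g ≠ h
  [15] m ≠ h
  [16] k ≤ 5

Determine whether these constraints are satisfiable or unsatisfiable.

From constraints 4 and 11, g = n = h, so g = h. But constraint 14 says g ≠ h. Contradiction.

Unsatisfiable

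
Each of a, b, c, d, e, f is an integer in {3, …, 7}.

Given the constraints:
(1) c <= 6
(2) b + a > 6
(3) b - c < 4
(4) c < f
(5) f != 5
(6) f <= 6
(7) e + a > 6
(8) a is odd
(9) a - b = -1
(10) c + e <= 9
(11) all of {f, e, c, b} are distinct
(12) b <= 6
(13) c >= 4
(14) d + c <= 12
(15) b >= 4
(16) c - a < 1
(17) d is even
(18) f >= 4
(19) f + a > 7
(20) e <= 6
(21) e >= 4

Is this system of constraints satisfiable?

Constraints 1, 6, 12, 13, 15, 18, 20, and 21 confine each of f, e, c, b to the 3 values {4, …, 6}.
Constraint 11 requires all 4 of them to be distinct, but only 3 values are available — impossible by the pigeonhole principle.

Unsatisfiable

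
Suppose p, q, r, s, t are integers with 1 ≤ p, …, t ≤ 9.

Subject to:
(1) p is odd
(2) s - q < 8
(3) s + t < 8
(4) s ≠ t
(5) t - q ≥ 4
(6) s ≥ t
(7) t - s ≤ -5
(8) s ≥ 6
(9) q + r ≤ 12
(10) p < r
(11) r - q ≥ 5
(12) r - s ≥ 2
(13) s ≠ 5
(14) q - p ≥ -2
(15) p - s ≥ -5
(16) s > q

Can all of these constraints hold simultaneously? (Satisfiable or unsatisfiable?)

Constraints 5, 7, 14, and 15 give p − s ≥ -5, s − t ≥ 5, t − q ≥ 4, q − p ≥ -2.
Adding all 4 inequalities: the left sides telescope to 0, and the right sides sum to (-5) + 5 + 4 + (-2) = 2. So 0 ≥ 2, which is false.

Unsatisfiable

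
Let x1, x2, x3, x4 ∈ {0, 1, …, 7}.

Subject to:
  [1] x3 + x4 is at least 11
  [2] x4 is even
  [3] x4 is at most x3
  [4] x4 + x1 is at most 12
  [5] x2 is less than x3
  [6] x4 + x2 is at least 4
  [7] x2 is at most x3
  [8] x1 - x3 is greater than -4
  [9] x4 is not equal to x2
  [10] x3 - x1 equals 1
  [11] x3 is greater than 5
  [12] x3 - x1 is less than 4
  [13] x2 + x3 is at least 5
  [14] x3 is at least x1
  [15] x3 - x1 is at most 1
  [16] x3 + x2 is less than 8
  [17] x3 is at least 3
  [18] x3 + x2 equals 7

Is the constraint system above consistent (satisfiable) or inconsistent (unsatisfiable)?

The assignment x1 = 6, x2 = 0, x3 = 7, x4 = 6 works:
  constraint 1 holds since x3 + x4 = 13.
  constraint 4 holds since x4 + x1 = 12.
The rest check out directly.

Satisfiable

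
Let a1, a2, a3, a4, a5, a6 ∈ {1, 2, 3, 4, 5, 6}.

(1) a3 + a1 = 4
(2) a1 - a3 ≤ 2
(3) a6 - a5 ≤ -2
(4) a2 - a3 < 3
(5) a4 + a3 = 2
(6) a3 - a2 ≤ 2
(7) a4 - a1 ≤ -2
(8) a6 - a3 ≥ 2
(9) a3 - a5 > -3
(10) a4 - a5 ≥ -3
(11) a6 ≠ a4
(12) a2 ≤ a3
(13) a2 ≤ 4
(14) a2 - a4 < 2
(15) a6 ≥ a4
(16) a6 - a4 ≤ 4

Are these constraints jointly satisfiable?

Constraints 2, 3, 7, 8, and 10 give a5 − a6 ≥ 2, a6 − a3 ≥ 2, a3 − a1 ≥ -2, a1 − a4 ≥ 2, a4 − a5 ≥ -3.
Adding all 5 inequalities: the left sides telescope to 0, and the right sides sum to 2 + 2 + (-2) + 2 + (-3) = 1. So 0 ≥ 1, which is false.

Unsatisfiable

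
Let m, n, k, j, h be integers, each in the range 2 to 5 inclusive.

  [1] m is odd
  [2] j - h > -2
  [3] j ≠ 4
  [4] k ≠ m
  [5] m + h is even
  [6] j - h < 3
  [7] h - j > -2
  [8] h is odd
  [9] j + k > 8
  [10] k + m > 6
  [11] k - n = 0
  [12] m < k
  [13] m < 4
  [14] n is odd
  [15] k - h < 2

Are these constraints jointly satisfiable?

Satisfiable

Try m = 3, n = 5, k = 5, j = 5, h = 5.
Check constraint 2: j - h = 0; constraint 6: j - h = 0; constraint 7: h - j = 0. The remaining constraints are straightforward to verify.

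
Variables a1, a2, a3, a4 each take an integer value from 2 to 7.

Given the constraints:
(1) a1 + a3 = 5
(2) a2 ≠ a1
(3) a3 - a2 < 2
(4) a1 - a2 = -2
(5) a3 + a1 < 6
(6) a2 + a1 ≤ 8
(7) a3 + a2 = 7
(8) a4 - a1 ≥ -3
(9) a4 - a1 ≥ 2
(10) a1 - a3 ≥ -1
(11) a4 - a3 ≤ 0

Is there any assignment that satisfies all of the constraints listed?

Constraints 9, 10, and 11 give a4 − a1 ≥ 2, a1 − a3 ≥ -1, a3 − a4 ≥ 0.
Adding all 3 inequalities: the left sides telescope to 0, and the right sides sum to 2 + (-1) + 0 = 1. So 0 ≥ 1, which is false.

Unsatisfiable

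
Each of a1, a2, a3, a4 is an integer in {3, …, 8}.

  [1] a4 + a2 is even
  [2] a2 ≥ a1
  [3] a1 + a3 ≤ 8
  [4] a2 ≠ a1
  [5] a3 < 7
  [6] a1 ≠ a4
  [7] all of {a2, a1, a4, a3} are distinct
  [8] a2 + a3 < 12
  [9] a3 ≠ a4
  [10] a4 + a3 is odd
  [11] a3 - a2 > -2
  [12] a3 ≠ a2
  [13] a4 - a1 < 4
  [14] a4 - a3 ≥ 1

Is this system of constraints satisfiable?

Take a1 = 3, a2 = 4, a3 = 5, a4 = 6. Then constraint 3: a1 + a3 = 8; constraint 8: a2 + a3 = 9; constraint 11: a3 - a2 = 1, and every other listed constraint is also met.

Satisfiable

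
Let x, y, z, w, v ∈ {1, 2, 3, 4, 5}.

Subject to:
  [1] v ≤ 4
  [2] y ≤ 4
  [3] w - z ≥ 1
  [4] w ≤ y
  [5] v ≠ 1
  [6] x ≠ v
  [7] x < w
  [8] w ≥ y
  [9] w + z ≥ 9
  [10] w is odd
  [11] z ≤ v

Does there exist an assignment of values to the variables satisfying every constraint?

From constraints 2 and 4: w ≤ y ≤ 4. From constraints 1 and 11: z ≤ v ≤ 4. Hence w + z ≤ 8. But constraint 9 requires w + z ≥ 9, and 9 > 8. Contradiction.

Unsatisfiable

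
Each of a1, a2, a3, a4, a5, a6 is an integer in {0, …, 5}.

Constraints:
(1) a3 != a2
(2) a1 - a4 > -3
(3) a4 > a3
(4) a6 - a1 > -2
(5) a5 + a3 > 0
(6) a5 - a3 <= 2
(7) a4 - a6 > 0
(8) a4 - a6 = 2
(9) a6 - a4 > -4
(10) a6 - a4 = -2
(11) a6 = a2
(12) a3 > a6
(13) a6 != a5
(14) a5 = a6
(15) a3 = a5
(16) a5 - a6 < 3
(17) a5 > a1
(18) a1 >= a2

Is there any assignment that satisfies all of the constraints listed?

From constraints 11, 14, and 15, a3 = a5 = a6 = a2, so a3 = a2. But constraint 1 says a3 ≠ a2. Contradiction.

Unsatisfiable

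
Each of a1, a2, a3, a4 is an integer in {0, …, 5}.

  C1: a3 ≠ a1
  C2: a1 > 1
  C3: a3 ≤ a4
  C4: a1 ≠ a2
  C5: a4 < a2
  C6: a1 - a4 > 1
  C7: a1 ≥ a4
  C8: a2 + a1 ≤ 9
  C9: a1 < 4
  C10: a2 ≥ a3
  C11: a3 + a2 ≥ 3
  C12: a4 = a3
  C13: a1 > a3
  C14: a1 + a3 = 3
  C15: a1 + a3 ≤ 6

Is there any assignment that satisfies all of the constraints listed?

Satisfiable

Take a1 = 3, a2 = 4, a3 = 0, a4 = 0. Then constraint 6: a1 - a4 = 3; constraint 8: a2 + a1 = 7, and every other listed constraint is also met.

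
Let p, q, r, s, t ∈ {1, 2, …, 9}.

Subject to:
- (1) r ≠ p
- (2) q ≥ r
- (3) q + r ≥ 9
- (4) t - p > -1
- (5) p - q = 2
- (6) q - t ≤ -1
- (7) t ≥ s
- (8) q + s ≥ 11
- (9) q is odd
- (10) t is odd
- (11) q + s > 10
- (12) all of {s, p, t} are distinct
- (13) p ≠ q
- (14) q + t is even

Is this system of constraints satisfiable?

Take p = 7, q = 5, r = 4, s = 6, t = 9. Then constraint 3: q + r = 9; constraint 4: t - p = 2, and every other listed constraint is also met.

Satisfiable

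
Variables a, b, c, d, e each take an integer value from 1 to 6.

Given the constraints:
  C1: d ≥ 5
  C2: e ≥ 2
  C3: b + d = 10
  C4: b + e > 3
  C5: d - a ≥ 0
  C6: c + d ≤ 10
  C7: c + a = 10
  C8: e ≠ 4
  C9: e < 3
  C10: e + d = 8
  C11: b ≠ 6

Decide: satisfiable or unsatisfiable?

The assignment a = 6, b = 4, c = 4, d = 6, e = 2 works:
  constraint 3 holds since b + d = 10.
  constraint 4 holds since b + e = 6.
The rest check out directly.

Satisfiable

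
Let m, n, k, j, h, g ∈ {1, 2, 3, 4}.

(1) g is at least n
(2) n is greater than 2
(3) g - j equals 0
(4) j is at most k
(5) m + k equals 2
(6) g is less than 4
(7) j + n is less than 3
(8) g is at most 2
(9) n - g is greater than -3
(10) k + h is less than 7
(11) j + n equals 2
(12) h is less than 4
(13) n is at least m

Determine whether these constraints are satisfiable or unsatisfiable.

From constraint 2: n ≥ 3. From constraints 1 and 8: n ≤ g and g ≤ 2, so n ≤ 2. But 2 < 3, so no value of n works.

Unsatisfiable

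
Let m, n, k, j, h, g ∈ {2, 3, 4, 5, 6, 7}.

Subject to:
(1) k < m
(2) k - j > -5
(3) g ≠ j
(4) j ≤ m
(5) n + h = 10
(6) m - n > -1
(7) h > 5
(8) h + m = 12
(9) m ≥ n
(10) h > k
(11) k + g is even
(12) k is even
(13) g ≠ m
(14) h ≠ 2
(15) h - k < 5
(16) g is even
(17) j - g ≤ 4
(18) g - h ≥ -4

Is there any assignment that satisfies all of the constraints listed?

Satisfiable

Try m = 6, n = 4, k = 2, j = 6, h = 6, g = 2.
Check constraint 2: k - j = -4; constraint 5: n + h = 10; constraint 6: m - n = 2. The remaining constraints are straightforward to verify.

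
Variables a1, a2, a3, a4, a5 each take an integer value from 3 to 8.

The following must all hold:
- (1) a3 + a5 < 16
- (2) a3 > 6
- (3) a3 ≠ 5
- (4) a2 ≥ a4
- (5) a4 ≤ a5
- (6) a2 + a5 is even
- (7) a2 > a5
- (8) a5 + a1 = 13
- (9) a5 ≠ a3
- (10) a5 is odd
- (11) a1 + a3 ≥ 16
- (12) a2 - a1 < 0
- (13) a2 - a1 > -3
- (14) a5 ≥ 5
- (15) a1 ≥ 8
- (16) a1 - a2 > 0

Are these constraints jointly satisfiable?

Satisfiable

The assignment a1 = 8, a2 = 7, a3 = 8, a4 = 3, a5 = 5 works:
  constraint 1 holds since a3 + a5 = 13.
  constraint 8 holds since a5 + a1 = 13.
The rest check out directly.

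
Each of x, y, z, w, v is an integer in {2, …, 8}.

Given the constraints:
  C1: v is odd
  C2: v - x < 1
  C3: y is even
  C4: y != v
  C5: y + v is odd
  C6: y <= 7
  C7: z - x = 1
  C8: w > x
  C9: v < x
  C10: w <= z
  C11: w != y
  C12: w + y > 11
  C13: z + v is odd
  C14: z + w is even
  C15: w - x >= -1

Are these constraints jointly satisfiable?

Satisfiable

Try x = 7, y = 4, z = 8, w = 8, v = 5.
Check constraint 2: v - x = -2; constraint 7: z - x = 1. The remaining constraints are straightforward to verify.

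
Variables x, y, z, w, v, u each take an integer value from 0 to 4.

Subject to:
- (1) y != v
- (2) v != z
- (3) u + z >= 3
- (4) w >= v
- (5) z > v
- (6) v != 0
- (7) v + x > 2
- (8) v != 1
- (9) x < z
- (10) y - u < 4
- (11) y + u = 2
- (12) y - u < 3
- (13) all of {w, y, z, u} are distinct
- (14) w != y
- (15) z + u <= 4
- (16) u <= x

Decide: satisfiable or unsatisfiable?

Satisfiable

Take x = 0, y = 2, z = 4, w = 3, v = 3, u = 0. Then constraint 3: u + z = 4; constraint 7: v + x = 3; constraint 10: y - u = 2, and every other listed constraint is also met.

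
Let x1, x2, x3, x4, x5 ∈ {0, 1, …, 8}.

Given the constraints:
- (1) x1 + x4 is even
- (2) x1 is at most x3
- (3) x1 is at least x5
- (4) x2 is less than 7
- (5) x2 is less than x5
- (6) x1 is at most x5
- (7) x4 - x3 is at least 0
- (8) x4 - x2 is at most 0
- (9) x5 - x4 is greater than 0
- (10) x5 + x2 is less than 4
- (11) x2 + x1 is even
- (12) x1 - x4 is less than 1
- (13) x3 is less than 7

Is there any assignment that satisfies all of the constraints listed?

Constraints 2, 3, 5, 7, and 8 give x5 ≤ x1, x1 ≤ x3, x3 ≤ x4, x4 ≤ x2, x2 < x5. Chaining: x5 ≤ x1 ≤ x3 ≤ x4 ≤ x2 < x5, which forces x5 < x5 — impossible.

Unsatisfiable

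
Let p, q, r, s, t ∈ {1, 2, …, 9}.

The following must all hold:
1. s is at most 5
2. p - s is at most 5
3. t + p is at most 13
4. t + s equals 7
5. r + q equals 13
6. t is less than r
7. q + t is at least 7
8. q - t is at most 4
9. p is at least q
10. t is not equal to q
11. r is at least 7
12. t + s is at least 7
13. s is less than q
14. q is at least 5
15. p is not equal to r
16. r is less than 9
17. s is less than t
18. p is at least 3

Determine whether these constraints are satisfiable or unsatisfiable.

Take p = 7, q = 5, r = 8, s = 3, t = 4. Then constraint 2: p - s = 4; constraint 3: t + p = 11, and every other listed constraint is also met.

Satisfiable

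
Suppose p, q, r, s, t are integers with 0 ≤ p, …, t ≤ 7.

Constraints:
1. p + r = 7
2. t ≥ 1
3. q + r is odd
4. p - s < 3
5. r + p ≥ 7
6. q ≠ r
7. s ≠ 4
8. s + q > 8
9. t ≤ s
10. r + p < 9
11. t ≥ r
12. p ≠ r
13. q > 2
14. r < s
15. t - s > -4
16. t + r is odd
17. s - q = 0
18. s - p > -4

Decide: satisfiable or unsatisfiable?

Satisfiable

Take p = 7, q = 5, r = 0, s = 5, t = 3. Then constraint 1: p + r = 7; constraint 4: p - s = 2, and every other listed constraint is also met.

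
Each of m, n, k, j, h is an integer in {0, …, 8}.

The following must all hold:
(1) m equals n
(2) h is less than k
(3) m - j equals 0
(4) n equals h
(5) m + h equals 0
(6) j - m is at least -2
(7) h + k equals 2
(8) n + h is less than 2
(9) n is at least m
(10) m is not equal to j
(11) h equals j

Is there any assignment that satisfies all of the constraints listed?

From constraints 1, 4, and 11, m = n = h = j, so m = j. But constraint 10 says m ≠ j. Contradiction.

Unsatisfiable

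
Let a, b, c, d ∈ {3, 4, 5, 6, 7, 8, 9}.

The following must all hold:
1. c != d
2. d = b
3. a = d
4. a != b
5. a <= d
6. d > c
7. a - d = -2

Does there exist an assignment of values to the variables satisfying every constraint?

Unsatisfiable

From constraints 2 and 3, a = d = b, so a = b. But constraint 4 says a ≠ b. Contradiction.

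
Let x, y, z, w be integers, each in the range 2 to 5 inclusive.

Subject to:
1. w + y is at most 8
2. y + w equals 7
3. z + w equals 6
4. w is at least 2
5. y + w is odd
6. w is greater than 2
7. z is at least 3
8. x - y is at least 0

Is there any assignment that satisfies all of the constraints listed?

Satisfiable

Setting (x, y, z, w) = (4, 4, 3, 3) satisfies everything: constraint 1: w + y = 7; constraint 2: y + w = 7, and the others follow.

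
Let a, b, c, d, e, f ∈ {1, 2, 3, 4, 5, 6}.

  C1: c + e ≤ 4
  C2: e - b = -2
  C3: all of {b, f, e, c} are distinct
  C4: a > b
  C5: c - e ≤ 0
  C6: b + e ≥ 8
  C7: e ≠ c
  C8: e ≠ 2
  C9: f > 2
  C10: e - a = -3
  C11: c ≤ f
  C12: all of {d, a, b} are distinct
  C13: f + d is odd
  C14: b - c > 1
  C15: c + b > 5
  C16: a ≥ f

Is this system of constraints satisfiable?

Take a = 6, b = 5, c = 1, d = 3, e = 3, f = 6. Then constraint 1: c + e = 4; constraint 2: e - b = -2; constraint 5: c - e = -2, and every other listed constraint is also met.

Satisfiable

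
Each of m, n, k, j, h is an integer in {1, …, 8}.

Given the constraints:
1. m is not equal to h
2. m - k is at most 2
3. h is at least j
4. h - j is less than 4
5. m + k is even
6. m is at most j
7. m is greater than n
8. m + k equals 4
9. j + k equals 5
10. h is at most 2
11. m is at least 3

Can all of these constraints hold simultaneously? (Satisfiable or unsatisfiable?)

Unsatisfiable

From constraints 6 and 11: j ≥ m and m ≥ 3, so j ≥ 3. From constraints 3 and 10: j ≤ h and h ≤ 2, so j ≤ 2. But 2 < 3, so no value of j works.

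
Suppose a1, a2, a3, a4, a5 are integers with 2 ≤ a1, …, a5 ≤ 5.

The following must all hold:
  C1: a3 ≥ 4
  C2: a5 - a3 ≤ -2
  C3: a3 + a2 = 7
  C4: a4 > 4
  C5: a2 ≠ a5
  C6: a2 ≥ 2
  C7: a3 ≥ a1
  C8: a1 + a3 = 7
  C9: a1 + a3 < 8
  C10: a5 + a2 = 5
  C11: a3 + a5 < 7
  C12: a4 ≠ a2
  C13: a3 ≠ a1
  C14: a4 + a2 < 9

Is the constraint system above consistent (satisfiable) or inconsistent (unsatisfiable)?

Setting (a1, a2, a3, a4, a5) = (3, 3, 4, 5, 2) satisfies everything: constraint 2: a5 - a3 = -2; constraint 3: a3 + a2 = 7; constraint 8: a1 + a3 = 7, and the others follow.

Satisfiable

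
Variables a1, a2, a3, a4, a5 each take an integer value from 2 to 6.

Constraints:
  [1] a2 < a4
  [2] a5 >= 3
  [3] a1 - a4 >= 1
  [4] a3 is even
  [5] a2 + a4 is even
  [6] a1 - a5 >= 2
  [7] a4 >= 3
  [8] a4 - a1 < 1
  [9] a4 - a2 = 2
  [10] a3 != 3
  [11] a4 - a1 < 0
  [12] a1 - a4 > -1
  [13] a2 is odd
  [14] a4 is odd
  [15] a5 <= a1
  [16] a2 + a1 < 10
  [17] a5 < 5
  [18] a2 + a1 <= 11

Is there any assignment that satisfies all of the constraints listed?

Satisfiable

One satisfying assignment is a1 = 6, a2 = 3, a3 = 4, a4 = 5, a5 = 4.
For the less obvious constraints — constraint 3: a1 - a4 = 1; constraint 6: a1 - a5 = 2 — and the others hold by inspection.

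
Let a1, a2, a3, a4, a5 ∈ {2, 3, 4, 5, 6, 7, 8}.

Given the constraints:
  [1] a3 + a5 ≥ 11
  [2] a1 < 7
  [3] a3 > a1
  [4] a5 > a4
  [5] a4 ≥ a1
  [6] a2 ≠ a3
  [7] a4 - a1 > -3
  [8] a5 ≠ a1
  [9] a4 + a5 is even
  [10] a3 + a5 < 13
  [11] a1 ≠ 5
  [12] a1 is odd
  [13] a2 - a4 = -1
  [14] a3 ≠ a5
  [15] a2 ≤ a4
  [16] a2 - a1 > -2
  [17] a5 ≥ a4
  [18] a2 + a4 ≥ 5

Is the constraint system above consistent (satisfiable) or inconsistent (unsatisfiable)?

One satisfying assignment is a1 = 3, a2 = 2, a3 = 5, a4 = 3, a5 = 7.
For the less obvious constraints — constraint 1: a3 + a5 = 12; constraint 7: a4 - a1 = 0 — and the others hold by inspection.

Satisfiable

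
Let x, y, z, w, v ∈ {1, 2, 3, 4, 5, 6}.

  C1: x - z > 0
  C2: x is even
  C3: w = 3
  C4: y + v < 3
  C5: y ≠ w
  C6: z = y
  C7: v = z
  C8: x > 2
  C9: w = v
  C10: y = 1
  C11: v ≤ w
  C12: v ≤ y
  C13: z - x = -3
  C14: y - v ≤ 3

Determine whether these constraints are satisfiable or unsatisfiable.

Constraint 3 fixes w = 3 and constraint 10 fixes y = 1. Constraints 6, 7, and 9 give w = v = z = y, so w = y. But 3 ≠ 1 — contradiction.

Unsatisfiable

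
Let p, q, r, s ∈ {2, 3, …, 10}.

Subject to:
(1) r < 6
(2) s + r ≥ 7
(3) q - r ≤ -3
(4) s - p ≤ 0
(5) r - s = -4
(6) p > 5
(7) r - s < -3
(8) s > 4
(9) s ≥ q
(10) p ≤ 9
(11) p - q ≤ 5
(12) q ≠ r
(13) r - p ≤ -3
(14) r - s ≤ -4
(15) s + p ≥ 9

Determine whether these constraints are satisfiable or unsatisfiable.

Constraints 3, 4, 11, and 14 give q − p ≥ -5, p − s ≥ 0, s − r ≥ 4, r − q ≥ 3.
Adding all 4 inequalities: the left sides telescope to 0, and the right sides sum to (-5) + 0 + 4 + 3 = 2. So 0 ≥ 2, which is false.

Unsatisfiable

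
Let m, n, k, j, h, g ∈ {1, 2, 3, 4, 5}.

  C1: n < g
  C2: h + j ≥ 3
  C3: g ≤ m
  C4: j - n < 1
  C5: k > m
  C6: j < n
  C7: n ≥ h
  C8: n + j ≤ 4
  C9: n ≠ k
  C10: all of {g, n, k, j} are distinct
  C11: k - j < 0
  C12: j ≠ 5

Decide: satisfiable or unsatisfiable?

Constraints 1, 3, 5, 6, and 11 give n < g, g ≤ m, m < k, k < j, j < n. Chaining: n < g ≤ m < k < j < n, which forces n < n — impossible.

Unsatisfiable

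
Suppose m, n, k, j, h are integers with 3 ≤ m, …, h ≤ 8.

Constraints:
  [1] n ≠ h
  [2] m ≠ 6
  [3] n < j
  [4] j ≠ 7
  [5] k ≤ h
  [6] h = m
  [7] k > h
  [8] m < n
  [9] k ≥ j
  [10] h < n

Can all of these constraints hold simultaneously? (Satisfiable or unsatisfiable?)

Unsatisfiable

Constraints 3, 5, 9, and 10 give k ≤ h, h < n, n < j, j ≤ k. Chaining: k ≤ h < n < j ≤ k, which forces k < k — impossible.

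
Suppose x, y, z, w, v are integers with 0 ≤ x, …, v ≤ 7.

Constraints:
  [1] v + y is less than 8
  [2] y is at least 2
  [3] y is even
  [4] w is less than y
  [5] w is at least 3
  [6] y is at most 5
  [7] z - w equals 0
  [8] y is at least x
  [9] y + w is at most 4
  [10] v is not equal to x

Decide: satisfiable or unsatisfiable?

Unsatisfiable

From constraint 2: y ≥ 2. From constraint 5: w ≥ 3. Hence y + w ≥ 5. But constraint 9 requires y + w ≤ 4, and 4 < 5. Contradiction.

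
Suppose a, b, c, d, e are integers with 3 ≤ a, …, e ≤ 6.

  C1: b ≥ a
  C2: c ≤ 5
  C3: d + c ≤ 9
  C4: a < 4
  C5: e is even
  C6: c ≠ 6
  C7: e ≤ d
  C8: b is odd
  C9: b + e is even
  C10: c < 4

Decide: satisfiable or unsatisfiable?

Constraint 8 makes b odd and constraint 5 makes e even, so b + e must be odd. Constraint 9 says b + e is even — contradiction.

Unsatisfiable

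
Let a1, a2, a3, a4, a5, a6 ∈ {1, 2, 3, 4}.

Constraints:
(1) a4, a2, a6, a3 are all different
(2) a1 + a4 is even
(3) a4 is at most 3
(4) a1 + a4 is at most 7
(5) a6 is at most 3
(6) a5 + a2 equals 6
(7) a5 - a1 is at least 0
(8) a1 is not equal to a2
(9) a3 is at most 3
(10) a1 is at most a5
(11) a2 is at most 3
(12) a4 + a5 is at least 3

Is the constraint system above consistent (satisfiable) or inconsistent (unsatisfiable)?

Constraints 3, 5, 9, and 11 confine each of a4, a2, a6, a3 to the 3 values {1, …, 3} (the domain already gives each ≥ 1).
Constraint 1 requires all 4 of them to be distinct, but only 3 values are available — impossible by the pigeonhole principle.

Unsatisfiable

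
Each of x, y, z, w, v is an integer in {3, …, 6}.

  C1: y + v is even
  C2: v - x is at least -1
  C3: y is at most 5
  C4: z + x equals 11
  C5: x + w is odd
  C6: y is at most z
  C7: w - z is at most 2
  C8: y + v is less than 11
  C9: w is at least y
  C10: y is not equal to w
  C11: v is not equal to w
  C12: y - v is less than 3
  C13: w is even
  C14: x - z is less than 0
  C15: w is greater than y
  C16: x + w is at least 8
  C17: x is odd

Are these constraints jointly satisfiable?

Satisfiable

Try x = 5, y = 5, z = 6, w = 6, v = 5.
Check constraint 2: v - x = 0; constraint 4: z + x = 11; constraint 7: w - z = 0. The remaining constraints are straightforward to verify.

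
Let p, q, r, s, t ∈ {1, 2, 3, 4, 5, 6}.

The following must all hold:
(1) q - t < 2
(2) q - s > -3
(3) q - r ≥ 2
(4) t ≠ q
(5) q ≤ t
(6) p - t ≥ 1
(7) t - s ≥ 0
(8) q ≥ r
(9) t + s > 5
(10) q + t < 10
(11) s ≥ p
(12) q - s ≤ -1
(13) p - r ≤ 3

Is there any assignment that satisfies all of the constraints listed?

Unsatisfiable

Constraints 3, 6, 7, 12, and 13 give p − t ≥ 1, t − s ≥ 0, s − q ≥ 1, q − r ≥ 2, r − p ≥ -3.
Adding all 5 inequalities: the left sides telescope to 0, and the right sides sum to 1 + 0 + 1 + 2 + (-3) = 1. So 0 ≥ 1, which is false.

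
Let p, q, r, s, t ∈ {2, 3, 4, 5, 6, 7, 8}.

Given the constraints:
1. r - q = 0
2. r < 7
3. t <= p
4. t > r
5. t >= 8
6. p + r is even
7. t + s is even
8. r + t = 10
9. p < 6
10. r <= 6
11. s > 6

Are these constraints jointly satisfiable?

From constraints 3 and 5: p ≥ t and t ≥ 8, so p ≥ 8. From constraint 9: p ≤ 5. But 5 < 8, so no value of p works.

Unsatisfiable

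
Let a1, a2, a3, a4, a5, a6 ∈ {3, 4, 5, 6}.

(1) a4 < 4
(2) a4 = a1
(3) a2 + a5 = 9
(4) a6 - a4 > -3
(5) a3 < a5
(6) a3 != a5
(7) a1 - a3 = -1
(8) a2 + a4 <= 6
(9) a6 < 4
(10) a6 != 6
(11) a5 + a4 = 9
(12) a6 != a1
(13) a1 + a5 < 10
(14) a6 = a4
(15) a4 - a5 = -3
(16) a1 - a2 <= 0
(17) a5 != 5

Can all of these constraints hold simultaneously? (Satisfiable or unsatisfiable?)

From constraints 2 and 14, a6 = a4 = a1, so a6 = a1. But constraint 12 says a6 ≠ a1. Contradiction.

Unsatisfiable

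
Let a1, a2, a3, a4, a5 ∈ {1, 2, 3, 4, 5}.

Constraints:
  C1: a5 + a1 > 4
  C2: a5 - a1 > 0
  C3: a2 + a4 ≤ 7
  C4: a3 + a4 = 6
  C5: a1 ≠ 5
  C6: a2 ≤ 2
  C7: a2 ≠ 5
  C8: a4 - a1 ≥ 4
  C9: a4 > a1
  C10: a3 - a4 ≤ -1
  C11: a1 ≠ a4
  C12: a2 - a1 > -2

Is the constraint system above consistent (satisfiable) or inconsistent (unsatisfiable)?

Try a1 = 1, a2 = 2, a3 = 1, a4 = 5, a5 = 4.
Check constraint 1: a5 + a1 = 5; constraint 2: a5 - a1 = 3. The remaining constraints are straightforward to verify.

Satisfiable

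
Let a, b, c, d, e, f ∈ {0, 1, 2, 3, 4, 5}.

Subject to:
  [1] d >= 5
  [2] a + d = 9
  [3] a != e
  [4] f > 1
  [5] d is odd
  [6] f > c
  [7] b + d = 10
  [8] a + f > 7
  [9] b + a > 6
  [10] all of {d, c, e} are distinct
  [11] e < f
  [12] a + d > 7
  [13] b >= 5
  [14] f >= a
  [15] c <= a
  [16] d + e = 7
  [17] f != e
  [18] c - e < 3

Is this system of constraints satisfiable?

Try a = 4, b = 5, c = 3, d = 5, e = 2, f = 5.
Check constraint 2: a + d = 9; constraint 7: b + d = 10. The remaining constraints are straightforward to verify.

Satisfiable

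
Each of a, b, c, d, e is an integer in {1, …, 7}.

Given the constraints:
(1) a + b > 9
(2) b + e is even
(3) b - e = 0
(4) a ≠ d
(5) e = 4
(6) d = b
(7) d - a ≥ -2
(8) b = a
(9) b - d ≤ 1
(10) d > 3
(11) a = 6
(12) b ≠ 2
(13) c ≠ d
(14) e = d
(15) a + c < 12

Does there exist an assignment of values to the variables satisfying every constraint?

Unsatisfiable

Constraint 5 fixes e = 4 and constraint 11 fixes a = 6. Constraints 6, 8, and 14 give e = d = b = a, so e = a. But 4 ≠ 6 — contradiction.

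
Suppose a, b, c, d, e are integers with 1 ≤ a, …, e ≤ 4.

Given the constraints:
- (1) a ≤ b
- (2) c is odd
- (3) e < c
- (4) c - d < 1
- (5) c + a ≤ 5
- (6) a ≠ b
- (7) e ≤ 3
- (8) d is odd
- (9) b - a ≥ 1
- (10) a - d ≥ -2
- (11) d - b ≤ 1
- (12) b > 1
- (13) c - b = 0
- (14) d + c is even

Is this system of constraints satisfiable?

One satisfying assignment is a = 1, b = 3, c = 3, d = 3, e = 2.
For the less obvious constraints — constraint 4: c - d = 0; constraint 5: c + a = 4; constraint 9: b - a = 2 — and the others hold by inspection.

Satisfiable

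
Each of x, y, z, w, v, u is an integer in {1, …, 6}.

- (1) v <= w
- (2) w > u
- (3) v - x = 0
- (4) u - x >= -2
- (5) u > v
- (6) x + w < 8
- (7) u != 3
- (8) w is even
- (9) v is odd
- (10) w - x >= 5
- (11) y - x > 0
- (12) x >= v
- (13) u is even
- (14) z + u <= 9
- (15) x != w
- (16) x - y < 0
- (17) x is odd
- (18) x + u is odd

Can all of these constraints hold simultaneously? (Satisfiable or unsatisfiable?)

Try x = 1, y = 4, z = 4, w = 6, v = 1, u = 2.
Check constraint 3: v - x = 0; constraint 4: u - x = 1; constraint 6: x + w = 7. The remaining constraints are straightforward to verify.

Satisfiable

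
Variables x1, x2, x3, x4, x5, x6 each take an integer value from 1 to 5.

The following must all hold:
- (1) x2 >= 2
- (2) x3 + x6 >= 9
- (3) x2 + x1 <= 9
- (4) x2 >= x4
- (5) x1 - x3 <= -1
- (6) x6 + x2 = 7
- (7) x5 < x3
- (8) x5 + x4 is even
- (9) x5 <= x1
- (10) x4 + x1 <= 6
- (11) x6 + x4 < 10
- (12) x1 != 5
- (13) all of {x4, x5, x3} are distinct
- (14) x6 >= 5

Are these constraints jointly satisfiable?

Satisfiable

The assignment x1 = 4, x2 = 2, x3 = 5, x4 = 2, x5 = 4, x6 = 5 works:
  constraint 2 holds since x3 + x6 = 10.
  constraint 3 holds since x2 + x1 = 6.
  constraint 5 holds since x1 - x3 = -1.
The rest check out directly.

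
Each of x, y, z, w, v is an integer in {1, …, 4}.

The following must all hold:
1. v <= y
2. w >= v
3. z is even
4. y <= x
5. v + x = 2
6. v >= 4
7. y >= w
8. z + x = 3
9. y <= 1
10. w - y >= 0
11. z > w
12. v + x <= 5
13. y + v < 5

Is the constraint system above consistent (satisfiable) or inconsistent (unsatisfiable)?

From constraints 2 and 6: w ≥ v and v ≥ 4, so w ≥ 4. From constraints 7 and 9: w ≤ y and y ≤ 1, so w ≤ 1. But 1 < 4, so no value of w works.

Unsatisfiable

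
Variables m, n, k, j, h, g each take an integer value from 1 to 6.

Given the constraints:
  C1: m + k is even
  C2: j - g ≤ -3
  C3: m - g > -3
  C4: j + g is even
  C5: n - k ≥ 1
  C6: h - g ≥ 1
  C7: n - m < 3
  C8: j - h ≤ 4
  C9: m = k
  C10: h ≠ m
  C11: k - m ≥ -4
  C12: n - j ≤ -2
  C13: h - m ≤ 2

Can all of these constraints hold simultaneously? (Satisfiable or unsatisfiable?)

Unsatisfiable

Constraints 2, 5, 6, 11, 12, and 13 give n − k ≥ 1, k − m ≥ -4, m − h ≥ -2, h − g ≥ 1, g − j ≥ 3, j − n ≥ 2.
Adding all 6 inequalities: the left sides telescope to 0, and the right sides sum to 1 + (-4) + (-2) + 1 + 3 + 2 = 1. So 0 ≥ 1, which is false.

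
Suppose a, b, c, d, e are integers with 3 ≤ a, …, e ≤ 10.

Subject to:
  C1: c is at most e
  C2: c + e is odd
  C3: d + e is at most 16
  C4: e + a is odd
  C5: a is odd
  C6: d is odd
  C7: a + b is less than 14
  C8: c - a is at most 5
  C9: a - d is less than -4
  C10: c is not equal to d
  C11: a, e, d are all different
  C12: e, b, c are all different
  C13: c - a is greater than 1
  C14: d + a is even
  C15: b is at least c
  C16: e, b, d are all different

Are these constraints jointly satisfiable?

Setting (a, b, c, d, e) = (3, 8, 5, 9, 6) satisfies everything: constraint 3: d + e = 15; constraint 7: a + b = 11, and the others follow.

Satisfiable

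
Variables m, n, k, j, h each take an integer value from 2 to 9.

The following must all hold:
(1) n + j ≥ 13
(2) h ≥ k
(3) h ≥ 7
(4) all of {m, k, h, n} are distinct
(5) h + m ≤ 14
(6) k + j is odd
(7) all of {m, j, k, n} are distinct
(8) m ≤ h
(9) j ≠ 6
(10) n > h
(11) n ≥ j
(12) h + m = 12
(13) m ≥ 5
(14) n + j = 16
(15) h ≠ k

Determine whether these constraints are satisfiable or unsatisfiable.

Try m = 5, n = 9, k = 2, j = 7, h = 7.
Check constraint 1: n + j = 16; constraint 5: h + m = 12. The remaining constraints are straightforward to verify.

Satisfiable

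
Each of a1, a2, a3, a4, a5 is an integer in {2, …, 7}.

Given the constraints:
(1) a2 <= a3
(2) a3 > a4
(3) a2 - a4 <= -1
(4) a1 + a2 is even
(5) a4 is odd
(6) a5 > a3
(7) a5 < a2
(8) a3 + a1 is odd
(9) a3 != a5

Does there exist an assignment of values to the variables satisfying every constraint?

Unsatisfiable

Constraints 2, 3, 6, and 7 give a4 < a3, a3 < a5, a5 < a2, a2 < a4. Chaining: a4 < a3 < a5 < a2 < a4, which forces a4 < a4 — impossible.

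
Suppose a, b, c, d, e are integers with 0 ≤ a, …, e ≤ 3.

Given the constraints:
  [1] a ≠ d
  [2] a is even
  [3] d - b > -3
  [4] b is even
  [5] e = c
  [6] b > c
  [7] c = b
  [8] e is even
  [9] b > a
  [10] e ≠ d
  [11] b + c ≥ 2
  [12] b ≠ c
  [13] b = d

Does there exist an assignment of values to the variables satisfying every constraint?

Unsatisfiable

From constraints 5, 7, and 13, e = c = b = d, so e = d. But constraint 10 says e ≠ d. Contradiction.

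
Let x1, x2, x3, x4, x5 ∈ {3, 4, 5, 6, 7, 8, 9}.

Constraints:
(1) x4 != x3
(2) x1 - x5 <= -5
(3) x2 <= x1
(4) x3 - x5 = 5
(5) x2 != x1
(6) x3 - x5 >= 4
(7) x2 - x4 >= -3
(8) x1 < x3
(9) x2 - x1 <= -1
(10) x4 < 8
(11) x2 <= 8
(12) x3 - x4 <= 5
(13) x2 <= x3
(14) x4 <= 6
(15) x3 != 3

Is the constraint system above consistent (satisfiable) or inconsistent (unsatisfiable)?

Unsatisfiable

Constraints 2, 6, 7, 9, and 12 give x5 − x1 ≥ 5, x1 − x2 ≥ 1, x2 − x4 ≥ -3, x4 − x3 ≥ -5, x3 − x5 ≥ 4.
Adding all 5 inequalities: the left sides telescope to 0, and the right sides sum to 5 + 1 + (-3) + (-5) + 4 = 2. So 0 ≥ 2, which is false.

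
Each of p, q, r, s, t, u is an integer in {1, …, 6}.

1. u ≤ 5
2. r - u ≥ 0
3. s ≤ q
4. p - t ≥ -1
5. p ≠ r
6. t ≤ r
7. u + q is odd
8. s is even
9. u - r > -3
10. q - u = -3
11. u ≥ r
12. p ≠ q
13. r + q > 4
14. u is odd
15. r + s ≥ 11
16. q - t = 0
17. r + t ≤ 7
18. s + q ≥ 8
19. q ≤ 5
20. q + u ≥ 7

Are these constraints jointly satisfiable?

Unsatisfiable

From constraints 1 and 11: r ≤ u ≤ 5. From constraints 3 and 19: s ≤ q ≤ 5. Hence r + s ≤ 10. But constraint 15 requires r + s ≥ 11, and 11 > 10. Contradiction.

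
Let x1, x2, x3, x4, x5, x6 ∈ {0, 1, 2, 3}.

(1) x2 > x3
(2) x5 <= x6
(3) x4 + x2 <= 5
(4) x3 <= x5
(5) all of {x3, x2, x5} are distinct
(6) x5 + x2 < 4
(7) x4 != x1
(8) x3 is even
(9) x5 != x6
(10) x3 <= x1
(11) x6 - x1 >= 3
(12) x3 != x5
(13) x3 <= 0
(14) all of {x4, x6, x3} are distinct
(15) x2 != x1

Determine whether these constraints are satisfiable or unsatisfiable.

Setting (x1, x2, x3, x4, x5, x6) = (0, 1, 0, 2, 2, 3) satisfies everything: constraint 3: x4 + x2 = 3; constraint 6: x5 + x2 = 3, and the others follow.

Satisfiable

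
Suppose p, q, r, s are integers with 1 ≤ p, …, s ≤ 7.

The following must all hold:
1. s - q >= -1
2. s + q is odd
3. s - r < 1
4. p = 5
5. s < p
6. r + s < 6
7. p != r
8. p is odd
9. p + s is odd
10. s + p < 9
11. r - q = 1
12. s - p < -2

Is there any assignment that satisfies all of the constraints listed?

Satisfiable

One satisfying assignment is p = 5, q = 1, r = 2, s = 2.
For the less obvious constraints — constraint 1: s - q = 1; constraint 3: s - r = 0; constraint 6: r + s = 4 — and the others hold by inspection.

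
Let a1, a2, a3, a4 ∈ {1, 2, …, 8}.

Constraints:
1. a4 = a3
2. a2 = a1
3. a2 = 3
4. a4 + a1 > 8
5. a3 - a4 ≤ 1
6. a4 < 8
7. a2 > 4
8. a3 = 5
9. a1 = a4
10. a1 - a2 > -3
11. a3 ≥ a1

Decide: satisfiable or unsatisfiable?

Unsatisfiable

Constraint 3 fixes a2 = 3 and constraint 8 fixes a3 = 5. Constraints 1, 2, and 9 give a2 = a1 = a4 = a3, so a2 = a3. But 3 ≠ 5 — contradiction.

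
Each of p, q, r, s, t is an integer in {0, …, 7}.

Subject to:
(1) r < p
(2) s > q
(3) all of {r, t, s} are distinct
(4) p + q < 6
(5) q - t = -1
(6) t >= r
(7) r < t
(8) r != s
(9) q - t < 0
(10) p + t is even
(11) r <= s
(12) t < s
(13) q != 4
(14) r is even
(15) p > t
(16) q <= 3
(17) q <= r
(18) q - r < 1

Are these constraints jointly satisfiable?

The assignment p = 5, q = 0, r = 0, s = 4, t = 1 works:
  constraint 4 holds since p + q = 5.
  constraint 5 holds since q - t = -1.
The rest check out directly.

Satisfiable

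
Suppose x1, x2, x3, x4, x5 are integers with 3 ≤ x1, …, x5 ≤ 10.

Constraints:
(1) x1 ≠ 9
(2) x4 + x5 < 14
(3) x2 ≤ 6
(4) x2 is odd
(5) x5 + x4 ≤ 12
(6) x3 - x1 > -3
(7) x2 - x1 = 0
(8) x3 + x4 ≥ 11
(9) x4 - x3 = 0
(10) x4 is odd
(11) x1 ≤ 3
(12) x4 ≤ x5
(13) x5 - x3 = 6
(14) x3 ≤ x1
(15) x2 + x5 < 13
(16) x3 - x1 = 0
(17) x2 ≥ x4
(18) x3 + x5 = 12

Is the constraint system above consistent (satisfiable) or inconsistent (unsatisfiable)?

From constraints 11 and 14: x3 ≤ x1 ≤ 3. From constraints 3 and 17: x4 ≤ x2 ≤ 6. Hence x3 + x4 ≤ 9. But constraint 8 requires x3 + x4 ≥ 11, and 11 > 9. Contradiction.

Unsatisfiable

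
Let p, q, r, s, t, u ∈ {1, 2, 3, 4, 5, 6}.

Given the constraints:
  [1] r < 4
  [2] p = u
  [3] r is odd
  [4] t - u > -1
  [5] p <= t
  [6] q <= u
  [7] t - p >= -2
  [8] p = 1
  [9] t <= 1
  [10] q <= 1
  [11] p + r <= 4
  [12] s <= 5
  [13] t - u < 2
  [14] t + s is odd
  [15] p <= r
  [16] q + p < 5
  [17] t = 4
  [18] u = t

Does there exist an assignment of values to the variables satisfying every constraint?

Constraint 8 fixes p = 1 and constraint 17 fixes t = 4. Constraints 2 and 18 give p = u = t, so p = t. But 1 ≠ 4 — contradiction.

Unsatisfiable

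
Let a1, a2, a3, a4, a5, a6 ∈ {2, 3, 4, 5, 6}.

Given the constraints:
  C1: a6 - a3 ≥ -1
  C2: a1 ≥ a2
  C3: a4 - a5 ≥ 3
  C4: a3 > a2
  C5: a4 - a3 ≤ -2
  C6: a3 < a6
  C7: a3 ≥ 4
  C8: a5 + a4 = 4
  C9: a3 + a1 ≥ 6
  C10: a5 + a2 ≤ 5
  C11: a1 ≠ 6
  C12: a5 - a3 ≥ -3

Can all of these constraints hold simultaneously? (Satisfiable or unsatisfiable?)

Unsatisfiable

Constraints 3, 5, and 12 give a4 − a5 ≥ 3, a5 − a3 ≥ -3, a3 − a4 ≥ 2.
Adding all 3 inequalities: the left sides telescope to 0, and the right sides sum to 3 + (-3) + 2 = 2. So 0 ≥ 2, which is false.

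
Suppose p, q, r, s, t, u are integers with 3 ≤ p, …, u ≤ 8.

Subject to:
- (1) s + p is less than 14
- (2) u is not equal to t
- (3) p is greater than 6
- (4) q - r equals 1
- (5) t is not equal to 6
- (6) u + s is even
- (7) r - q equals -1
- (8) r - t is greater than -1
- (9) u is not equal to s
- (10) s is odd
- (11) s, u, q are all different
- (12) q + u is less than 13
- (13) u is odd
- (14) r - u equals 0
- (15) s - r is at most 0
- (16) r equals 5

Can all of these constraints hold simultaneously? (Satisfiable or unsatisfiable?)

Satisfiable

The assignment p = 8, q = 6, r = 5, s = 3, t = 3, u = 5 works:
  constraint 1 holds since s + p = 11.
  constraint 4 holds since q - r = 1.
The rest check out directly.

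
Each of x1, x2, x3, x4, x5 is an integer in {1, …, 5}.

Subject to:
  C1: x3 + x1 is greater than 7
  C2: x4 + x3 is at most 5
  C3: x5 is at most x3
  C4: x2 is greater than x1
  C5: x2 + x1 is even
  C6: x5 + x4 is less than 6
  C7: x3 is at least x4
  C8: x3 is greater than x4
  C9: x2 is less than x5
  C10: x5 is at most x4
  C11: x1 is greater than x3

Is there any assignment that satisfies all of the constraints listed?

Unsatisfiable

Constraints 4, 8, 9, 10, and 11 give x4 < x3, x3 < x1, x1 < x2, x2 < x5, x5 ≤ x4. Chaining: x4 < x3 < x1 < x2 < x5 ≤ x4, which forces x4 < x4 — impossible.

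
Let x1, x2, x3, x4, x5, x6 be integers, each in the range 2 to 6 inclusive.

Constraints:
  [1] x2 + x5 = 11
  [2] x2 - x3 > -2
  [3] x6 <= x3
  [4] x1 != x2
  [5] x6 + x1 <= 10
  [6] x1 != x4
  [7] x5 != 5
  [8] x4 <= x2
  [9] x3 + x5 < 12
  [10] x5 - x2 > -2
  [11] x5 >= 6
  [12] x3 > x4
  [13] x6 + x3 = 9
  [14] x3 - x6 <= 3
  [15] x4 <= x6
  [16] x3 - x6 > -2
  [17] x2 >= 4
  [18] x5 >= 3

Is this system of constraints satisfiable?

Satisfiable

One satisfying assignment is x1 = 6, x2 = 5, x3 = 5, x4 = 4, x5 = 6, x6 = 4.
For the less obvious constraints — constraint 1: x2 + x5 = 11; constraint 2: x2 - x3 = 0; constraint 5: x6 + x1 = 10 — and the others hold by inspection.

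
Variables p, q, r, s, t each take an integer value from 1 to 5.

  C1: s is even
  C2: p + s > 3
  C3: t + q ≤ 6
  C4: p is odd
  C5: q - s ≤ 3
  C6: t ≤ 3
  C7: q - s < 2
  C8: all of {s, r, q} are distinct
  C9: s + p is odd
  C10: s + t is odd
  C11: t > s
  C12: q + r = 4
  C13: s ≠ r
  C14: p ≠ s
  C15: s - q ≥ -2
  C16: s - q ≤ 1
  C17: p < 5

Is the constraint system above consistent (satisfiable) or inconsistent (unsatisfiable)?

Satisfiable

Setting (p, q, r, s, t) = (3, 3, 1, 2, 3) satisfies everything: constraint 2: p + s = 5; constraint 3: t + q = 6, and the others follow.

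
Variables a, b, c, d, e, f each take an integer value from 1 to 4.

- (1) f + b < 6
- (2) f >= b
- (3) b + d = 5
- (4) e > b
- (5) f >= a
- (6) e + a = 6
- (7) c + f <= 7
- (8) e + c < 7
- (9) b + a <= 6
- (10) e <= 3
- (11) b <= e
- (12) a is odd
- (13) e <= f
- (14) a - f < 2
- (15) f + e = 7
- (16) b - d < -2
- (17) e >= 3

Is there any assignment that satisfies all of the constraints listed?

Take a = 3, b = 1, c = 1, d = 4, e = 3, f = 4. Then constraint 1: f + b = 5; constraint 3: b + d = 5, and every other listed constraint is also met.

Satisfiable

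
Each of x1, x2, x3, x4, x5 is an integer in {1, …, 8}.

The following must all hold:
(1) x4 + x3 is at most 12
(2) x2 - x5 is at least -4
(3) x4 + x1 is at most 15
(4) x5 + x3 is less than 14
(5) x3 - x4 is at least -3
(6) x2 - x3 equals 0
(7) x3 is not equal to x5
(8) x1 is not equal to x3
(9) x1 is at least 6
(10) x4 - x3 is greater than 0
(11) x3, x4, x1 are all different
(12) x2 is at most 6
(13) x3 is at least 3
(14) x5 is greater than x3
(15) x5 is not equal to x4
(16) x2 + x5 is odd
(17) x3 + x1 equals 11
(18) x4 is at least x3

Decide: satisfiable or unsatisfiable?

Setting (x1, x2, x3, x4, x5) = (7, 4, 4, 5, 7) satisfies everything: constraint 1: x4 + x3 = 9; constraint 2: x2 - x5 = -3, and the others follow.

Satisfiable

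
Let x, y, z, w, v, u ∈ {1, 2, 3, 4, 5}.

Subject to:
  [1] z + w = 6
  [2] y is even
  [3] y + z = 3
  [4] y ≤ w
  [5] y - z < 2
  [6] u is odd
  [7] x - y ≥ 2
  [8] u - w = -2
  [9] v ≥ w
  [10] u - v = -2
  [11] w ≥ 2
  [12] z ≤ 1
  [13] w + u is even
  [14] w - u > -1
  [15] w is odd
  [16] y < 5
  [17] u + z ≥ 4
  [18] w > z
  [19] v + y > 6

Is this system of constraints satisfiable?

Take x = 4, y = 2, z = 1, w = 5, v = 5, u = 3. Then constraint 1: z + w = 6; constraint 3: y + z = 3, and every other listed constraint is also met.

Satisfiable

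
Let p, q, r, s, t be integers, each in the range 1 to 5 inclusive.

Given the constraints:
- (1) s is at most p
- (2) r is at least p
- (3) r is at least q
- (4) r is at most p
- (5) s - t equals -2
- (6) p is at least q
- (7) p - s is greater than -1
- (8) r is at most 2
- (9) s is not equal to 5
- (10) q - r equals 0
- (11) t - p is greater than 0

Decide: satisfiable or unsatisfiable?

Setting (p, q, r, s, t) = (2, 2, 2, 2, 4) satisfies everything: constraint 5: s - t = -2; constraint 7: p - s = 0, and the others follow.

Satisfiable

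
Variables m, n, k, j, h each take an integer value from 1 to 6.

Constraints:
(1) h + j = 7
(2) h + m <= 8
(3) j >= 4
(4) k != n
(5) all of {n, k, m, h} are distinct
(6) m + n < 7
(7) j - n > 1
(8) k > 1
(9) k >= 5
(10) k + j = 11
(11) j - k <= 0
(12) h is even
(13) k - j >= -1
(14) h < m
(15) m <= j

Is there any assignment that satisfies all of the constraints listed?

Satisfiable

The assignment m = 4, n = 1, k = 6, j = 5, h = 2 works:
  constraint 1 holds since h + j = 7.
  constraint 2 holds since h + m = 6.
  constraint 6 holds since m + n = 5.
The rest check out directly.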